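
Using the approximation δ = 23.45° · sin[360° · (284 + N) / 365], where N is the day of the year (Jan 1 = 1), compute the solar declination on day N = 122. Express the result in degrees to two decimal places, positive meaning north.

360 × (284 + 122) / 365 = 400.438°; sin(400.438°) = 0.6486.
δ = 23.45 × 0.6486 = 15.210° ≈ +15.21°.

+15.21°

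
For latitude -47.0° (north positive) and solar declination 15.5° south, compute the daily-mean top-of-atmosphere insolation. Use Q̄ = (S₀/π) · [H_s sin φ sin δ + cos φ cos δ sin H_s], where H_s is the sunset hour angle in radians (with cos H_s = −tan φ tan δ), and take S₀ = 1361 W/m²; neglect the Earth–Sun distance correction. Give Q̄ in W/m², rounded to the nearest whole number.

430 W/m²

cos H_s = −tan(-47.0°) · tan(-15.5°) = -0.2974, so H_s = arccos(-0.2974) = 107.30°. In radians, H_s = 1.8727.
H_s sin φ sin δ = 1.8727 × -0.7314 × -0.2672 = 0.3660.
cos φ cos δ sin H_s = 0.6820 × 0.9636 × 0.9548 = 0.6275.
Q̄ = (1361/π) × (0.3660 + 0.6275) = 433.22 × 0.9935 = 430.40 W/m².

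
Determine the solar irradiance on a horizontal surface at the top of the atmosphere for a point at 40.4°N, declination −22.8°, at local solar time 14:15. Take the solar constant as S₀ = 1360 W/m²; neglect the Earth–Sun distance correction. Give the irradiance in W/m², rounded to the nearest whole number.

Hour angle H = 15° × (14.25 − 12) = 33.75°.
With φ = 40.4°, δ = -22.8°, H = 33.75°: sin φ sin δ = -0.2512, cos φ cos δ cos H = 0.5837, so cos θ_z = 0.3325.
Top-of-atmosphere irradiance = S₀ cos θ_z = 1360 × 0.3325 = 452.20 W/m².

452 W/m²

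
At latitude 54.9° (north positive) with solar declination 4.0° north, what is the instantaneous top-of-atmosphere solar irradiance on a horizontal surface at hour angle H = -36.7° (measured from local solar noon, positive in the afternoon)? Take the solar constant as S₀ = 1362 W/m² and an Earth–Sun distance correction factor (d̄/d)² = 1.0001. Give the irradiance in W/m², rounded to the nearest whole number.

cos θ_z = sin φ sin δ + cos φ cos δ cos H = (0.8181)(0.0698) + (0.5750)(0.9976)(0.8018) = 0.5170.
Top-of-atmosphere irradiance = S₀ (d̄/d)² cos θ_z = 1362 × 1.0001 × 0.5170 = 704.22 W/m².

704 W/m²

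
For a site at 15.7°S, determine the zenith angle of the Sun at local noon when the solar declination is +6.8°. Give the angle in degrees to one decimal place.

At local solar noon the hour angle is zero, so the zenith angle is |φ − δ| = |-15.7° − (6.8°)| = 22.5°.

22.5°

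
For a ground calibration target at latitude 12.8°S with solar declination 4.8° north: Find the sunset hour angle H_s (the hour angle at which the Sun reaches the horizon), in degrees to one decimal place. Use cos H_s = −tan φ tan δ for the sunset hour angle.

The sunset hour angle satisfies cos H_s = −tan φ tan δ = 0.0191, giving H_s = 88.91°.

88.9°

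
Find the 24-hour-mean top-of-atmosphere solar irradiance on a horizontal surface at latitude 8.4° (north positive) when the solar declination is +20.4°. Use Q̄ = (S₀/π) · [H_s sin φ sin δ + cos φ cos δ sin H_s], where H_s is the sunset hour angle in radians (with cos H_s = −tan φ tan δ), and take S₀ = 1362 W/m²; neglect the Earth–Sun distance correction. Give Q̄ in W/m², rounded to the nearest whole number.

cos H_s = −tan(8.4°) · tan(20.4°) = -0.0549, so H_s = arccos(-0.0549) = 93.15°. In radians, H_s = 1.6258.
H_s sin φ sin δ = 1.6258 × 0.1461 × 0.3486 = 0.0828.
cos φ cos δ sin H_s = 0.9893 × 0.9373 × 0.9985 = 0.9259.
Q̄ = (1362/π) × (0.0828 + 0.9259) = 433.54 × 1.0087 = 437.31 W/m².

437 W/m²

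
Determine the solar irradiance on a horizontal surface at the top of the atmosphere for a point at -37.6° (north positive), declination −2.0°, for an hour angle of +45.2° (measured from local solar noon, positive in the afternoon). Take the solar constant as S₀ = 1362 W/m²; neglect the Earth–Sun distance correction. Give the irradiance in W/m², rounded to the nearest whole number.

cos θ_z = sin(-37.6°) sin(-2.0°) + cos(-37.6°) cos(-2.0°) cos(45.20°) = 0.0213 + 0.5579 = 0.5792.
Top-of-atmosphere irradiance = S₀ cos θ_z = 1362 × 0.5792 = 788.87 W/m².

789 W/m²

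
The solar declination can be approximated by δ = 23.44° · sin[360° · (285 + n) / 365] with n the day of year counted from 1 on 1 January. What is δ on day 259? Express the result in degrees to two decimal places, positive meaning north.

+1.41°

360 × (285 + 259) / 365 = 536.548°; sin(536.548°) = 0.0602.
δ = 23.44 × 0.0602 = 1.411° ≈ +1.41°.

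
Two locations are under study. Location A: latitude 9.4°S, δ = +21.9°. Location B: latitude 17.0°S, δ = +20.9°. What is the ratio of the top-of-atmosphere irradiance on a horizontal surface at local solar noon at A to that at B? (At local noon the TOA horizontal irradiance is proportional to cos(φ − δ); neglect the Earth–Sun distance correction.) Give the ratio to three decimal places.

A: cos θ_z = cos(-9.4° − (21.9°)) = 0.8545.
B: cos θ_z = cos(-17.0° − (20.9°)) = 0.7891.
Ratio A/B = 0.8545 / 0.7891 = 1.0829.

1.083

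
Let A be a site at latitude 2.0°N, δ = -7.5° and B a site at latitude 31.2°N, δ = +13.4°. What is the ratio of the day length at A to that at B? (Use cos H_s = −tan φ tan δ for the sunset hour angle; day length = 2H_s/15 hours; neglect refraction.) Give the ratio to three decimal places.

0.913

A: H_s = arccos(−tan 2.0° · tan -7.5°) = 89.74°, so 2H_s/15 = 11.9653 h.
B: H_s = arccos(−tan 31.2° · tan 13.4°) = 98.30°, so 2H_s/15 = 13.1067 h.
Ratio A/B = 11.9653 / 13.1067 = 0.9129.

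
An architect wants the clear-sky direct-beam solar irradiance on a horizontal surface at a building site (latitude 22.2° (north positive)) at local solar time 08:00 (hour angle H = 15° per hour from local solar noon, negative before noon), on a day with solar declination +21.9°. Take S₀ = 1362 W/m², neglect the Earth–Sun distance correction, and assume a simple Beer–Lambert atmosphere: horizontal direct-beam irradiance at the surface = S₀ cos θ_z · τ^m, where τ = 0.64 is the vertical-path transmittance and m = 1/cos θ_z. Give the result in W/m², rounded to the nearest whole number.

355 W/m²

Hour angle H = 15° × (8 − 12) = -60.00°.
cos θ_z = sin φ sin δ + cos φ cos δ cos H = (0.3778)(0.3730) + (0.9259)(0.9278)(0.5000) = 0.5704.
Air mass m = 1/cos θ_z = 1/0.5704 = 1.753; τ^m = 0.64^1.753 = 0.4573.
Surface direct beam = 1362 × 0.5704 × 0.4573 = 355.27 W/m².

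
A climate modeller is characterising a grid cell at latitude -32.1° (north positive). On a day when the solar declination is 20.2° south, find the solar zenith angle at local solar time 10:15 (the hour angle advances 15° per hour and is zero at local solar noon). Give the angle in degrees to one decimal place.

26.3°

Hour angle H = 15° × (10.25 − 12) = -26.25°.
cos θ_z = sin(-32.1°) sin(-20.2°) + cos(-32.1°) cos(-20.2°) cos(-26.25°) = 0.1835 + 0.7130 = 0.8965.
θ_z = arccos(0.8965) = 26.30°.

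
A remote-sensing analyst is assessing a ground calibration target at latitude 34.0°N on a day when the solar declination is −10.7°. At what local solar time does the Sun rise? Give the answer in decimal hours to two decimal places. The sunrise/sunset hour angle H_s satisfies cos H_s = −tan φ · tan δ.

6.49 h

The sunset hour angle satisfies cos H_s = −tan φ tan δ = 0.1274, giving H_s = 82.68°.
Sunrise is at 12 − H_s/15 = 12 − 5.512 = 6.488 h local solar time.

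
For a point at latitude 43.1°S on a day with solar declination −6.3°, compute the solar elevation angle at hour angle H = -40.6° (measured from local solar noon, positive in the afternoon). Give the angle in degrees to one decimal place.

With φ = -43.1°, δ = -6.3°, H = -40.60°: sin φ sin δ = 0.0750, cos φ cos δ cos H = 0.5510, so cos θ_z = 0.6260.
θ_z = arccos(0.6260) = 51.24°, so the elevation is 90° − 51.24° = 38.76°.

38.8°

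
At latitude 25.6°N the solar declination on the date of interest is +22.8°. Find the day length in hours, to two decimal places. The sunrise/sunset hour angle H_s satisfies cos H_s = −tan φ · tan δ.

cos H_s = −tan(25.6°) · tan(22.8°) = -0.2014, so H_s = arccos(-0.2014) = 101.62°.
Day length = 2 H_s / 15° h⁻¹ = 203.24° / 15 = 13.549 h.

13.55 hours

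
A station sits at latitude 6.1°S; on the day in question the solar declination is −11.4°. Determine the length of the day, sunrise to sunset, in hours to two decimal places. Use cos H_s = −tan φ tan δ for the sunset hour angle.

12.16 hours

cos H_s = −tan(-6.1°) · tan(-11.4°) = -0.0215, so H_s = arccos(-0.0215) = 91.23°.
Day length = 2 H_s / 15° h⁻¹ = 182.46° / 15 = 12.164 h.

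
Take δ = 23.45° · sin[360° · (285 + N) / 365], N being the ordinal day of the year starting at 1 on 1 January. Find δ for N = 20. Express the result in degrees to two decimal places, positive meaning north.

-20.14°

360 × (285 + 20) / 365 = 300.822°; sin(300.822°) = -0.8588.
δ = 23.45 × -0.8588 = -20.139° ≈ -20.14°.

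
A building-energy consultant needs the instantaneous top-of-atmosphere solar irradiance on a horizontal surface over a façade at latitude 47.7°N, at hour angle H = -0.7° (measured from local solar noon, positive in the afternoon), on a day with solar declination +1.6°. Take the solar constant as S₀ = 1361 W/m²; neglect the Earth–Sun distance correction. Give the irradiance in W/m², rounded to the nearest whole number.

cos θ_z = sin(47.7°) sin(1.6°) + cos(47.7°) cos(1.6°) cos(-0.70°) = 0.0207 + 0.6727 = 0.6934.
Top-of-atmosphere irradiance = S₀ cos θ_z = 1361 × 0.6934 = 943.72 W/m².

944 W/m²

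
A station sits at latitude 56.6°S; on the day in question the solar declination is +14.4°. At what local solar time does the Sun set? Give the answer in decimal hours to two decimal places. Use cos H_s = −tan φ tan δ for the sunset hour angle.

cos H_s = −tan(-56.6°) · tan(14.4°) = 0.3894, so H_s = arccos(0.3894) = 67.08°.
Sunset is at 12 + H_s/15 = 12 + 4.472 = 16.472 h local solar time.

16.47 h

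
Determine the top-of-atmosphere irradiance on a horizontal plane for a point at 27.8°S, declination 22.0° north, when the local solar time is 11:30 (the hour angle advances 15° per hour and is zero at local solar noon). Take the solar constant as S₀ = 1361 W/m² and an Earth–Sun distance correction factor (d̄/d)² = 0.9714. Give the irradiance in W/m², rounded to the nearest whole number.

844 W/m²

Hour angle H = 15° × (11.5 − 12) = -7.50°.
With φ = -27.8°, δ = 22.0°, H = -7.50°: sin φ sin δ = -0.1747, cos φ cos δ cos H = 0.8132, so cos θ_z = 0.6385.
Top-of-atmosphere irradiance = S₀ (d̄/d)² cos θ_z = 1361 × 0.9714 × 0.6385 = 844.15 W/m².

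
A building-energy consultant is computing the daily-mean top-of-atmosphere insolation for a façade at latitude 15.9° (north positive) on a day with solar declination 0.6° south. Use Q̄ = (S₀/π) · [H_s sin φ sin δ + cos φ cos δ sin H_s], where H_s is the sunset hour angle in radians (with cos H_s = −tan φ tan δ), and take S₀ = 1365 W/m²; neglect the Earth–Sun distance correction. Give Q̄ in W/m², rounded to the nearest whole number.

The sunset hour angle satisfies cos H_s = −tan φ tan δ = 0.0030, giving H_s = 89.83°. In radians, H_s = 1.5678.
H_s sin φ sin δ = 1.5678 × 0.2740 × -0.0105 = -0.0045.
cos φ cos δ sin H_s = 0.9617 × 0.9999 × 1.0000 = 0.9616.
Q̄ = (1365/π) × (-0.0045 + 0.9616) = 434.49 × 0.9571 = 415.85 W/m².

416 W/m²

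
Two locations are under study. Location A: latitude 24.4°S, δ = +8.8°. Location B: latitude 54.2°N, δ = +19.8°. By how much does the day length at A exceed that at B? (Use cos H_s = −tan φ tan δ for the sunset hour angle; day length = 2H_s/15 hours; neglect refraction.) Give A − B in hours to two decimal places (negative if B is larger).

A: H_s = arccos(−tan -24.4° · tan 8.8°) = 85.97°, so 2H_s/15 = 11.4627 h.
B: H_s = arccos(−tan 54.2° · tan 19.8°) = 119.95°, so 2H_s/15 = 15.9933 h.
A − B = 11.4627 − 15.9933 = -4.5306 h.

-4.53 h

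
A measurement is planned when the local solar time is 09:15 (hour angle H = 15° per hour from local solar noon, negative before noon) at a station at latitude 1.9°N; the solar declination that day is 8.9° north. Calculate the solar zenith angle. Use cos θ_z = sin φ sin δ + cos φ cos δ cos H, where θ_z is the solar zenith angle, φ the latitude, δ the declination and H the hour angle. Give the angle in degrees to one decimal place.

41.6°

Hour angle H = 15° × (9.25 − 12) = -41.25°.
With φ = 1.9°, δ = 8.9°, H = -41.25°: sin φ sin δ = 0.0051, cos φ cos δ cos H = 0.7424, so cos θ_z = 0.7475.
θ_z = arccos(0.7475) = 41.63°.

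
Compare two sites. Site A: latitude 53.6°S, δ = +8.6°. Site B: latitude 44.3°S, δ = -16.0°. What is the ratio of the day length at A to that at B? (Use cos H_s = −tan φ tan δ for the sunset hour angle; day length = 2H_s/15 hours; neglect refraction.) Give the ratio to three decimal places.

A: H_s = arccos(−tan -53.6° · tan 8.6°) = 78.16°, so 2H_s/15 = 10.4213 h.
B: H_s = arccos(−tan -44.3° · tan -16.0°) = 106.25°, so 2H_s/15 = 14.1667 h.
Ratio A/B = 10.4213 / 14.1667 = 0.7356.

0.736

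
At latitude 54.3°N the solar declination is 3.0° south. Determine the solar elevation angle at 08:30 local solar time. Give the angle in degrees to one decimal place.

Hour angle H = 15° × (8.5 − 12) = -52.50°.
cos θ_z = sin φ sin δ + cos φ cos δ cos H = (0.8121)(-0.0523) + (0.5835)(0.9986)(0.6088) = 0.3123.
θ_z = arccos(0.3123) = 71.80°, so the elevation is 90° − 71.80° = 18.20°.

18.2°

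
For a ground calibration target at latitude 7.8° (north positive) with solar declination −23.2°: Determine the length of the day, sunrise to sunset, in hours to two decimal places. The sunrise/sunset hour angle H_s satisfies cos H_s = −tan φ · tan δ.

11.55 hours

The sunset hour angle satisfies cos H_s = −tan φ tan δ = 0.0587, giving H_s = 86.63°.
Day length = 2 H_s / 15° h⁻¹ = 173.26° / 15 = 11.551 h.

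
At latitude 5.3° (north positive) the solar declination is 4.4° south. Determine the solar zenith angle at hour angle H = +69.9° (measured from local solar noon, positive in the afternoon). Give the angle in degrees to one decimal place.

With φ = 5.3°, δ = -4.4°, H = 69.90°: sin φ sin δ = -0.0071, cos φ cos δ cos H = 0.3412, so cos θ_z = 0.3341.
θ_z = arccos(0.3341) = 70.48°.

70.5°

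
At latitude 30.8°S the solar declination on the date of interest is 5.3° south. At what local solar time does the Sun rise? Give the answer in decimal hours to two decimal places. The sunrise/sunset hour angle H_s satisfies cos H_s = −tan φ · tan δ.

cos H_s = −tan(-30.8°) · tan(-5.3°) = -0.0553, so H_s = arccos(-0.0553) = 93.17°.
Sunrise is at 12 − H_s/15 = 12 − 6.211 = 5.789 h local solar time.

5.79 h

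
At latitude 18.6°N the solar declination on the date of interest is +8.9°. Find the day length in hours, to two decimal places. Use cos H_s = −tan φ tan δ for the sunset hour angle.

12.40 hours

−tan φ tan δ = −(0.3365)(0.1566) = -0.0527; H_s = arccos(-0.0527) = 93.02°.
Day length = 2 H_s / 15° h⁻¹ = 186.04° / 15 = 12.403 h.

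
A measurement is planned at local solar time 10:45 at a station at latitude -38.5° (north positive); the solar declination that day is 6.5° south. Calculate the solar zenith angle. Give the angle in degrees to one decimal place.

36.2°

Hour angle H = 15° × (10.75 − 12) = -18.75°.
cos θ_z = sin(-38.5°) sin(-6.5°) + cos(-38.5°) cos(-6.5°) cos(-18.75°) = 0.0705 + 0.7363 = 0.8068.
θ_z = arccos(0.8068) = 36.22°.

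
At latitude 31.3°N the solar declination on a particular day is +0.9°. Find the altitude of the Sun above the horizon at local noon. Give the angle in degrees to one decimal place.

At local solar noon the hour angle is zero, so the elevation is 90° − |φ − δ| = 90° − |31.3° − (0.9°)| = 90° − 30.4° = 59.6°.

59.6°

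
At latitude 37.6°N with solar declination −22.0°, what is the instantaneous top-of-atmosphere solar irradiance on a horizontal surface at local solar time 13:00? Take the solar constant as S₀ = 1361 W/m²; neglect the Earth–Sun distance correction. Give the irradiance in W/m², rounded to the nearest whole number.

655 W/m²

Hour angle H = 15° × (13 − 12) = 15.00°.
With φ = 37.6°, δ = -22.0°, H = 15.00°: sin φ sin δ = -0.2286, cos φ cos δ cos H = 0.7096, so cos θ_z = 0.4810.
Top-of-atmosphere irradiance = S₀ cos θ_z = 1361 × 0.4810 = 654.64 W/m².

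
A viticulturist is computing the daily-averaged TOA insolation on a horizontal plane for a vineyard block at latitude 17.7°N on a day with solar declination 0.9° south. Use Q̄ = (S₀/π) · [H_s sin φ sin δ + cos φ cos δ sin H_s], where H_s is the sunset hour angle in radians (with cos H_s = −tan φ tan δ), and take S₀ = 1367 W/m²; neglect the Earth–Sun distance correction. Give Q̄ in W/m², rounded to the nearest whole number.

411 W/m²

cos H_s = −tan(17.7°) · tan(-0.9°) = 0.0050, so H_s = arccos(0.0050) = 89.71°. In radians, H_s = 1.5657.
H_s sin φ sin δ = 1.5657 × 0.3040 × -0.0157 = -0.0075.
cos φ cos δ sin H_s = 0.9527 × 0.9999 × 1.0000 = 0.9526.
Q̄ = (1367/π) × (-0.0075 + 0.9526) = 435.13 × 0.9451 = 411.24 W/m².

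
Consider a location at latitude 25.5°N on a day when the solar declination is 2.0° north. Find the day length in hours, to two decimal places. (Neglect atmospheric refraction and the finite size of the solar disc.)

12.13 hours

−tan φ tan δ = −(0.4770)(0.0349) = -0.0166; H_s = arccos(-0.0166) = 90.95°.
Day length = 2 H_s / 15° h⁻¹ = 181.90° / 15 = 12.127 h.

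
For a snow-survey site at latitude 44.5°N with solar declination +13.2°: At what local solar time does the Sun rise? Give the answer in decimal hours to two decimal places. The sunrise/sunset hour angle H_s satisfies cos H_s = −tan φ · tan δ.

5.11 h

cos H_s = −tan(44.5°) · tan(13.2°) = -0.2305, so H_s = arccos(-0.2305) = 103.33°.
Sunrise is at 12 − H_s/15 = 12 − 6.889 = 5.111 h local solar time.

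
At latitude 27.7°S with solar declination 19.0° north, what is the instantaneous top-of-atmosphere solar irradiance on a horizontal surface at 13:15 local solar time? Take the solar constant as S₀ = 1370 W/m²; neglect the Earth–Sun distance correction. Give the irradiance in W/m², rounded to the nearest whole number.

Hour angle H = 15° × (13.25 − 12) = 18.75°.
With φ = -27.7°, δ = 19.0°, H = 18.75°: sin φ sin δ = -0.1513, cos φ cos δ cos H = 0.7927, so cos θ_z = 0.6414.
Top-of-atmosphere irradiance = S₀ cos θ_z = 1370 × 0.6414 = 878.72 W/m².

879 W/m²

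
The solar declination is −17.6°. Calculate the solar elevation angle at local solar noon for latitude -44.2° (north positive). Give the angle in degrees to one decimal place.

63.4°

At local solar noon the hour angle is zero, so the elevation is 90° − |φ − δ| = 90° − |-44.2° − (-17.6°)| = 90° − 26.6° = 63.4°.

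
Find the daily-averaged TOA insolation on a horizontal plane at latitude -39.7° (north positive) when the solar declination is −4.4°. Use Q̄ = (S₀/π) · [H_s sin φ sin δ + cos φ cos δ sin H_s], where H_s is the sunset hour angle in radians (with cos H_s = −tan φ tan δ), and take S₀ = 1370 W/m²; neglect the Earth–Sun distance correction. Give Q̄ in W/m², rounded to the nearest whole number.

−tan φ tan δ = −(-0.8302)(-0.0769) = -0.0638; H_s = arccos(-0.0638) = 93.66°. In radians, H_s = 1.6347.
H_s sin φ sin δ = 1.6347 × -0.6388 × -0.0767 = 0.0801.
cos φ cos δ sin H_s = 0.7694 × 0.9971 × 0.9980 = 0.7656.
Q̄ = (1370/π) × (0.0801 + 0.7656) = 436.08 × 0.8457 = 368.79 W/m².

369 W/m²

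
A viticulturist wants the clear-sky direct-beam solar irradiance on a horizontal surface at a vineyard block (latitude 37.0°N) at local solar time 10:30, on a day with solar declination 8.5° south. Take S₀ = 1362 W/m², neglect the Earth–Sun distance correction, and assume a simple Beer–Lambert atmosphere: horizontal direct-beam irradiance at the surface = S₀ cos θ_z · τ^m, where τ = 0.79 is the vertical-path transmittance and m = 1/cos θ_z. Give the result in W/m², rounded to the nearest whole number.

604 W/m²

Hour angle H = 15° × (10.5 − 12) = -22.50°.
With φ = 37.0°, δ = -8.5°, H = -22.50°: sin φ sin δ = -0.0890, cos φ cos δ cos H = 0.7297, so cos θ_z = 0.6407.
Air mass m = 1/cos θ_z = 1/0.6407 = 1.561; τ^m = 0.79^1.561 = 0.6921.
Surface direct beam = 1362 × 0.6407 × 0.6921 = 603.95 W/m².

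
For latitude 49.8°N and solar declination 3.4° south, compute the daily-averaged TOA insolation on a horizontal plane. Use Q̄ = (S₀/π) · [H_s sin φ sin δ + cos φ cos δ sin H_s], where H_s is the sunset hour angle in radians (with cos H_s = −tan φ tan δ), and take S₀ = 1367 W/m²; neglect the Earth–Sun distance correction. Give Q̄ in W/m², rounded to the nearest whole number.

The sunset hour angle satisfies cos H_s = −tan φ tan δ = 0.0703, giving H_s = 85.97°. In radians, H_s = 1.5005.
H_s sin φ sin δ = 1.5005 × 0.7638 × -0.0593 = -0.0680.
cos φ cos δ sin H_s = 0.6455 × 0.9982 × 0.9975 = 0.6427.
Q̄ = (1367/π) × (-0.0680 + 0.6427) = 435.13 × 0.5747 = 250.07 W/m².

250 W/m²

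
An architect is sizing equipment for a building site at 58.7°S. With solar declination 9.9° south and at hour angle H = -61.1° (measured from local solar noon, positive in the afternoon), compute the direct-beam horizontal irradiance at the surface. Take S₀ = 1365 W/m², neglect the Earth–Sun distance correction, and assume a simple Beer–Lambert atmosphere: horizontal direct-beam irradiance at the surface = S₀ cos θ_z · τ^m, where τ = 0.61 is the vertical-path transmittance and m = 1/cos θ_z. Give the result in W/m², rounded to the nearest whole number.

154 W/m²

cos θ_z = sin φ sin δ + cos φ cos δ cos H = (-0.8545)(-0.1719) + (0.5195)(0.9851)(0.4833) = 0.3942.
Air mass m = 1/cos θ_z = 1/0.3942 = 2.537; τ^m = 0.61^2.537 = 0.2854.
Surface direct beam = 1365 × 0.3942 × 0.2854 = 153.57 W/m².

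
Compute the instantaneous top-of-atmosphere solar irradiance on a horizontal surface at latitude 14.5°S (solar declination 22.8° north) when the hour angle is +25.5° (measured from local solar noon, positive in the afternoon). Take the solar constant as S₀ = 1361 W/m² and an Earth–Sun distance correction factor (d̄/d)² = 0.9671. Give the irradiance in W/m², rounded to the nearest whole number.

cos θ_z = sin(-14.5°) sin(22.8°) + cos(-14.5°) cos(22.8°) cos(25.50°) = -0.0970 + 0.8056 = 0.7086.
Top-of-atmosphere irradiance = S₀ (d̄/d)² cos θ_z = 1361 × 0.9671 × 0.7086 = 932.68 W/m².

933 W/m²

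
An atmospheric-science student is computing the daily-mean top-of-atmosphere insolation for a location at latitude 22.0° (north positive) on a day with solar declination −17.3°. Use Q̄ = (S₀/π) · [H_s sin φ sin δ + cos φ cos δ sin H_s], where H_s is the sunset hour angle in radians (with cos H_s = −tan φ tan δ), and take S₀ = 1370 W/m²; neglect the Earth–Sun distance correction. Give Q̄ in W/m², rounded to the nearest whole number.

The sunset hour angle satisfies cos H_s = −tan φ tan δ = 0.1258, giving H_s = 82.77°. In radians, H_s = 1.4446.
H_s sin φ sin δ = 1.4446 × 0.3746 × -0.2974 = -0.1609.
cos φ cos δ sin H_s = 0.9272 × 0.9548 × 0.9920 = 0.8782.
Q̄ = (1370/π) × (-0.1609 + 0.8782) = 436.08 × 0.7173 = 312.80 W/m².

313 W/m²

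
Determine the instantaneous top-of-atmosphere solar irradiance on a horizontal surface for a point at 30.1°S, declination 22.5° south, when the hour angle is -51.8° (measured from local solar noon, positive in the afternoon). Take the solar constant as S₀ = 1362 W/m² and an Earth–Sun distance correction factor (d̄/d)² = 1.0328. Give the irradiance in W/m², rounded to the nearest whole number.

cos θ_z = sin(-30.1°) sin(-22.5°) + cos(-30.1°) cos(-22.5°) cos(-51.80°) = 0.1919 + 0.4943 = 0.6862.
Top-of-atmosphere irradiance = S₀ (d̄/d)² cos θ_z = 1362 × 1.0328 × 0.6862 = 965.26 W/m².

965 W/m²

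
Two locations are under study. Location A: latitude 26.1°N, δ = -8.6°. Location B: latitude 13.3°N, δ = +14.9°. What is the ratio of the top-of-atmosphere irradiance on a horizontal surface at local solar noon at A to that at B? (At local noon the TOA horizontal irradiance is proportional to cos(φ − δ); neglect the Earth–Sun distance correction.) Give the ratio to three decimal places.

0.822

A: cos θ_z = cos(26.1° − (-8.6°)) = 0.8221.
B: cos θ_z = cos(13.3° − (14.9°)) = 0.9996.
Ratio A/B = 0.8221 / 0.9996 = 0.8224.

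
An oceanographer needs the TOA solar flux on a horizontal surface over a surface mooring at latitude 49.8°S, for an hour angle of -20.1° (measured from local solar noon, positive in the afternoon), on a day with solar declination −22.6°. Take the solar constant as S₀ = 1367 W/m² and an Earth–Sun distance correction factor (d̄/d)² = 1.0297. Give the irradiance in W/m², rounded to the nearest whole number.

cos θ_z = sin φ sin δ + cos φ cos δ cos H = (-0.7638)(-0.3843) + (0.6455)(0.9232)(0.9391) = 0.8532.
Top-of-atmosphere irradiance = S₀ (d̄/d)² cos θ_z = 1367 × 1.0297 × 0.8532 = 1200.96 W/m².

1201 W/m²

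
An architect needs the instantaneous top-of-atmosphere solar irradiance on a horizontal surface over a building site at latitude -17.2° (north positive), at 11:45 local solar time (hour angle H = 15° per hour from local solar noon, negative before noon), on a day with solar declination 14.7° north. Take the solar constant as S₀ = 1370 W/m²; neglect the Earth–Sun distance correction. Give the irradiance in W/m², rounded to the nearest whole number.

1160 W/m²

Hour angle H = 15° × (11.75 − 12) = -3.75°.
cos θ_z = sin(-17.2°) sin(14.7°) + cos(-17.2°) cos(14.7°) cos(-3.75°) = -0.0750 + 0.9220 = 0.8470.
Top-of-atmosphere irradiance = S₀ cos θ_z = 1370 × 0.8470 = 1160.39 W/m².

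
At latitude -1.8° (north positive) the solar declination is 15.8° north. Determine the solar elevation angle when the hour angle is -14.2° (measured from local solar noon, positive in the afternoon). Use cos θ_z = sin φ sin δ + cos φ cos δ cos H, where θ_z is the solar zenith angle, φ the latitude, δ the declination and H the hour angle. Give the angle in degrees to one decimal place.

67.5°

With φ = -1.8°, δ = 15.8°, H = -14.20°: sin φ sin δ = -0.0086, cos φ cos δ cos H = 0.9324, so cos θ_z = 0.9238.
θ_z = arccos(0.9238) = 22.51°, so the elevation is 90° − 22.51° = 67.49°.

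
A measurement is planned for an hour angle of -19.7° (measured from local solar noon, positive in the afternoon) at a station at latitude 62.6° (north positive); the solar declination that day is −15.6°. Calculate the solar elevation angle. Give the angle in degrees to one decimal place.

cos θ_z = sin(62.6°) sin(-15.6°) + cos(62.6°) cos(-15.6°) cos(-19.70°) = -0.2388 + 0.4173 = 0.1785.
θ_z = arccos(0.1785) = 79.72°, so the elevation is 90° − 79.72° = 10.28°.

10.3°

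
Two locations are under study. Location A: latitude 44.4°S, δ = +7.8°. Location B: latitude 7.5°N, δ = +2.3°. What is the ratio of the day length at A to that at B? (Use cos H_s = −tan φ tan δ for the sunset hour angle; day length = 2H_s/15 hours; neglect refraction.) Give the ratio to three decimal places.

0.911

A: H_s = arccos(−tan -44.4° · tan 7.8°) = 82.29°, so 2H_s/15 = 10.9720 h.
B: H_s = arccos(−tan 7.5° · tan 2.3°) = 90.30°, so 2H_s/15 = 12.0400 h.
Ratio A/B = 10.9720 / 12.0400 = 0.9113.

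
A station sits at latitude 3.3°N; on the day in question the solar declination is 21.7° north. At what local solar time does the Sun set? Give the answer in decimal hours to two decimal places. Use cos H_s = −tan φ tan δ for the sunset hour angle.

18.09 h

cos H_s = −tan(3.3°) · tan(21.7°) = -0.0229, so H_s = arccos(-0.0229) = 91.31°.
Sunset is at 12 + H_s/15 = 12 + 6.087 = 18.087 h local solar time.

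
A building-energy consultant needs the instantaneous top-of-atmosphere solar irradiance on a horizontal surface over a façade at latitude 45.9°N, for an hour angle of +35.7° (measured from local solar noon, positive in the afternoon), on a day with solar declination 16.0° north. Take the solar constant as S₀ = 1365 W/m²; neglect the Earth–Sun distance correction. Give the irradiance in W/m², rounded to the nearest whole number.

1012 W/m²

With φ = 45.9°, δ = 16.0°, H = 35.70°: sin φ sin δ = 0.1979, cos φ cos δ cos H = 0.5432, so cos θ_z = 0.7411.
Top-of-atmosphere irradiance = S₀ cos θ_z = 1365 × 0.7411 = 1011.60 W/m².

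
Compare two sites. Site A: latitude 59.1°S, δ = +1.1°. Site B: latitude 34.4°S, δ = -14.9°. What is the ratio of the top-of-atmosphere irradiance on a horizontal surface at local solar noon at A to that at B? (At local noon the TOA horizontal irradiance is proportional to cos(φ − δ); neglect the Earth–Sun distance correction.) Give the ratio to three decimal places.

A: cos θ_z = cos(-59.1° − (1.1°)) = 0.4970.
B: cos θ_z = cos(-34.4° − (-14.9°)) = 0.9426.
Ratio A/B = 0.4970 / 0.9426 = 0.5273.

0.527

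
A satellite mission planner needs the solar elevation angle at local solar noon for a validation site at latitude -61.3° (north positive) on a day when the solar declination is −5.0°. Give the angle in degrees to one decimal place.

At local solar noon the hour angle is zero, so the elevation is 90° − |φ − δ| = 90° − |-61.3° − (-5.0°)| = 90° − 56.3° = 33.7°.

33.7°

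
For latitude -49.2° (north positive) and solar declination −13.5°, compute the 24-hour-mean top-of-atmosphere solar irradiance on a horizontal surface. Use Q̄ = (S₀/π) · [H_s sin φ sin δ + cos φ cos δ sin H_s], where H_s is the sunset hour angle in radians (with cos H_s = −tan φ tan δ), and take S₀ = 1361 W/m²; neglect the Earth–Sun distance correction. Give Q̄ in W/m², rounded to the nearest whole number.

cos H_s = −tan(-49.2°) · tan(-13.5°) = -0.2781, so H_s = arccos(-0.2781) = 106.15°. In radians, H_s = 1.8527.
H_s sin φ sin δ = 1.8527 × -0.7570 × -0.2334 = 0.3273.
cos φ cos δ sin H_s = 0.6534 × 0.9724 × 0.9605 = 0.6103.
Q̄ = (1361/π) × (0.3273 + 0.6103) = 433.22 × 0.9376 = 406.19 W/m².

406 W/m²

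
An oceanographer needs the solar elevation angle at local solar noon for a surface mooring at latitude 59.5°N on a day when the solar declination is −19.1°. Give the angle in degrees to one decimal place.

11.4°

At local solar noon the hour angle is zero, so the elevation is 90° − |φ − δ| = 90° − |59.5° − (-19.1°)| = 90° − 78.6° = 11.4°.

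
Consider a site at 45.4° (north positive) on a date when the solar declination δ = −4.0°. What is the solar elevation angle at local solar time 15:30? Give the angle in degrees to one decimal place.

Hour angle H = 15° × (15.5 − 12) = 52.50°.
cos θ_z = sin φ sin δ + cos φ cos δ cos H = (0.7120)(-0.0698) + (0.7022)(0.9976)(0.6088) = 0.3768.
θ_z = arccos(0.3768) = 67.86°, so the elevation is 90° − 67.86° = 22.14°.

22.1°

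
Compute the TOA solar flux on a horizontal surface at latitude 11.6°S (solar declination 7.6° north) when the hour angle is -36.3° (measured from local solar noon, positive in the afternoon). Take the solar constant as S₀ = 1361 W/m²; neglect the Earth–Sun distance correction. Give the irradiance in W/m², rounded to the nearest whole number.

With φ = -11.6°, δ = 7.6°, H = -36.30°: sin φ sin δ = -0.0266, cos φ cos δ cos H = 0.7825, so cos θ_z = 0.7559.
Top-of-atmosphere irradiance = S₀ cos θ_z = 1361 × 0.7559 = 1028.78 W/m².

1029 W/m²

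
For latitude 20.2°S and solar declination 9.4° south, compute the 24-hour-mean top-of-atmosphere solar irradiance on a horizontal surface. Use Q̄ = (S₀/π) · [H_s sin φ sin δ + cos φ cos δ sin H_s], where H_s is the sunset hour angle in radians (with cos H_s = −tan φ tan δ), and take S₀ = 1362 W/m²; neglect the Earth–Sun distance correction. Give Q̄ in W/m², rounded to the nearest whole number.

441 W/m²

The sunset hour angle satisfies cos H_s = −tan φ tan δ = -0.0609, giving H_s = 93.49°. In radians, H_s = 1.6317.
H_s sin φ sin δ = 1.6317 × -0.3453 × -0.1633 = 0.0920.
cos φ cos δ sin H_s = 0.9385 × 0.9866 × 0.9981 = 0.9242.
Q̄ = (1362/π) × (0.0920 + 0.9242) = 433.54 × 1.0162 = 440.56 W/m².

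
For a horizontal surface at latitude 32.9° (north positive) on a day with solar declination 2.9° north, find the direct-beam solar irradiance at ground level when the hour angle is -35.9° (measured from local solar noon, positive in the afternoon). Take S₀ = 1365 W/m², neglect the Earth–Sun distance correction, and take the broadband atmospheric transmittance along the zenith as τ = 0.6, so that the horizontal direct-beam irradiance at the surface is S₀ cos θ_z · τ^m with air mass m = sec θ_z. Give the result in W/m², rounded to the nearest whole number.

468 W/m²

cos θ_z = sin φ sin δ + cos φ cos δ cos H = (0.5432)(0.0506) + (0.8396)(0.9987)(0.8100) = 0.7067.
Air mass m = 1/cos θ_z = 1/0.7067 = 1.415; τ^m = 0.6^1.415 = 0.4854.
Surface direct beam = 1365 × 0.7067 × 0.4854 = 468.24 W/m².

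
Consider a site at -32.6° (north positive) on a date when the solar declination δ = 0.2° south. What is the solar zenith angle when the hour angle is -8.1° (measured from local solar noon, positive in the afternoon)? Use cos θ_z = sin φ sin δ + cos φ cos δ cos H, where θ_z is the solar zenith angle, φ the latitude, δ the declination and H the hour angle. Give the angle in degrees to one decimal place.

33.3°

cos θ_z = sin(-32.6°) sin(-0.2°) + cos(-32.6°) cos(-0.2°) cos(-8.10°) = 0.0019 + 0.8340 = 0.8359.
θ_z = arccos(0.8359) = 33.29°.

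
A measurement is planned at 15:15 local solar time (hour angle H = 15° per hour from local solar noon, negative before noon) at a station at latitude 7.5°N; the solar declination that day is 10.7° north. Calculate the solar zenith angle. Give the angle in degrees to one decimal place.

Hour angle H = 15° × (15.25 − 12) = 48.75°.
With φ = 7.5°, δ = 10.7°, H = 48.75°: sin φ sin δ = 0.0242, cos φ cos δ cos H = 0.6423, so cos θ_z = 0.6665.
θ_z = arccos(0.6665) = 48.20°.

48.2°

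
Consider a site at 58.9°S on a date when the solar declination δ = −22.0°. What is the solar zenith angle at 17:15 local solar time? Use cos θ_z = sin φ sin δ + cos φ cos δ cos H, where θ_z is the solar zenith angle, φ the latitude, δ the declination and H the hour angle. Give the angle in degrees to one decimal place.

65.5°

Hour angle H = 15° × (17.25 − 12) = 78.75°.
cos θ_z = sin φ sin δ + cos φ cos δ cos H = (-0.8563)(-0.3746) + (0.5165)(0.9272)(0.1951) = 0.4142.
θ_z = arccos(0.4142) = 65.53°.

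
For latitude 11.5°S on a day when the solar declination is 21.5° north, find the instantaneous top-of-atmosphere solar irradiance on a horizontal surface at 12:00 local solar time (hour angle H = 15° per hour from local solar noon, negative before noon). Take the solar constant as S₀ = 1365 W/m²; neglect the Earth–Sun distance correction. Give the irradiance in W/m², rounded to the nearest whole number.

1145 W/m²

Hour angle H = 15° × (12 − 12) = 0.00°.
cos θ_z = sin φ sin δ + cos φ cos δ cos H = (-0.1994)(0.3665) + (0.9799)(0.9304)(1.0000) = 0.8386.
Top-of-atmosphere irradiance = S₀ cos θ_z = 1365 × 0.8386 = 1144.69 W/m².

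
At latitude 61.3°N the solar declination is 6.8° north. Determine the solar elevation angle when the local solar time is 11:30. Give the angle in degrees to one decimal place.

Hour angle H = 15° × (11.5 − 12) = -7.50°.
cos θ_z = sin φ sin δ + cos φ cos δ cos H = (0.8771)(0.1184) + (0.4802)(0.9930)(0.9914) = 0.5766.
θ_z = arccos(0.5766) = 54.79°, so the elevation is 90° − 54.79° = 35.21°.

35.2°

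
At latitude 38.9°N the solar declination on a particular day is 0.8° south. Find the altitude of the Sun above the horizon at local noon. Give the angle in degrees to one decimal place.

At local solar noon the hour angle is zero, so the elevation is 90° − |φ − δ| = 90° − |38.9° − (-0.8°)| = 90° − 39.7° = 50.3°.

50.3°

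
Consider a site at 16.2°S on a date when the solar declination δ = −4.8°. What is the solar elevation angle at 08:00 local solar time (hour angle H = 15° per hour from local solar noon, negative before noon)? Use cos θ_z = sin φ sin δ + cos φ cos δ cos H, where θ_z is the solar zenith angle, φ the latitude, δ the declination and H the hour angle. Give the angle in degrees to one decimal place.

Hour angle H = 15° × (8 − 12) = -60.00°.
cos θ_z = sin(-16.2°) sin(-4.8°) + cos(-16.2°) cos(-4.8°) cos(-60.00°) = 0.0233 + 0.4785 = 0.5018.
θ_z = arccos(0.5018) = 59.88°, so the elevation is 90° − 59.88° = 30.12°.

30.1°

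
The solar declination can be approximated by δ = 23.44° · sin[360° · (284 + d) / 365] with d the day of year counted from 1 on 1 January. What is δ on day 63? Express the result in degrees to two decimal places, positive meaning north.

-7.15°

360 × (284 + 63) / 365 = 342.247°; sin(342.247°) = -0.3049.
δ = 23.44 × -0.3049 = -7.147° ≈ -7.15°.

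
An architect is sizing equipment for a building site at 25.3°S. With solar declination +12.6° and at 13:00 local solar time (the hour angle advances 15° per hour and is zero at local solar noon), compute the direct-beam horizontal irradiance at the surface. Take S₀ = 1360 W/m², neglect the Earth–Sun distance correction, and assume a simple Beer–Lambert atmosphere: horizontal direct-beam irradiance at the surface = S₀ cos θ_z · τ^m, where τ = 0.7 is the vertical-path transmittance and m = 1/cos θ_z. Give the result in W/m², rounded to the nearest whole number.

Hour angle H = 15° × (13 − 12) = 15.00°.
cos θ_z = sin(-25.3°) sin(12.6°) + cos(-25.3°) cos(12.6°) cos(15.00°) = -0.0932 + 0.8522 = 0.7590.
Air mass m = 1/cos θ_z = 1/0.7590 = 1.318; τ^m = 0.7^1.318 = 0.6249.
Surface direct beam = 1360 × 0.7590 × 0.6249 = 645.05 W/m².

645 W/m²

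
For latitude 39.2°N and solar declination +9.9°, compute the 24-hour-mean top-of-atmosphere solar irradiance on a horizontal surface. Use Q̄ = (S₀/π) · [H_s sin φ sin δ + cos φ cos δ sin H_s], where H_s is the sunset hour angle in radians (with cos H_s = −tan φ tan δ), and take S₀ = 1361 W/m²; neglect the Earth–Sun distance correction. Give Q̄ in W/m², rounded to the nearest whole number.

−tan φ tan δ = −(0.8156)(0.1745) = -0.1423; H_s = arccos(-0.1423) = 98.18°. In radians, H_s = 1.7136.
H_s sin φ sin δ = 1.7136 × 0.6320 × 0.1719 = 0.1862.
cos φ cos δ sin H_s = 0.7749 × 0.9851 × 0.9898 = 0.7556.
Q̄ = (1361/π) × (0.1862 + 0.7556) = 433.22 × 0.9418 = 408.01 W/m².

408 W/m²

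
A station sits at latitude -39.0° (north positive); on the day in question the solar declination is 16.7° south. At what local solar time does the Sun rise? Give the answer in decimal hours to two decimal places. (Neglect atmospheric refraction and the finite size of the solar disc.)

The sunset hour angle satisfies cos H_s = −tan φ tan δ = -0.2429, giving H_s = 104.06°.
Sunrise is at 12 − H_s/15 = 12 − 6.937 = 5.063 h local solar time.

5.06 h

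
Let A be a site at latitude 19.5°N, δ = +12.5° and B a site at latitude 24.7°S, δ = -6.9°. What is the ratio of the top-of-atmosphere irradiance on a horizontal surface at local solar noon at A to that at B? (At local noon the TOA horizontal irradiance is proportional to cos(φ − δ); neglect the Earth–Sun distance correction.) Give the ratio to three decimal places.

A: cos θ_z = cos(19.5° − (12.5°)) = 0.9925.
B: cos θ_z = cos(-24.7° − (-6.9°)) = 0.9521.
Ratio A/B = 0.9925 / 0.9521 = 1.0424.

1.042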